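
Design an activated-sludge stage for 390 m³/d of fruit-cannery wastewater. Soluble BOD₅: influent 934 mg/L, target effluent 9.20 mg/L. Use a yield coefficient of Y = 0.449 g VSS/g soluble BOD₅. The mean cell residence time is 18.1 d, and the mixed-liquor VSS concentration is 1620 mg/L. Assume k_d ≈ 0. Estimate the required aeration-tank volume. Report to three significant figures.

V ≈ 1810 m³

Biomass mass balance (decay neglected): V·X = Y·Q·(S₀ − S)·θ_c, so V = 0.449 × 390 × (934 − 9.20) × 18.1 / 1620 = 1809 m³.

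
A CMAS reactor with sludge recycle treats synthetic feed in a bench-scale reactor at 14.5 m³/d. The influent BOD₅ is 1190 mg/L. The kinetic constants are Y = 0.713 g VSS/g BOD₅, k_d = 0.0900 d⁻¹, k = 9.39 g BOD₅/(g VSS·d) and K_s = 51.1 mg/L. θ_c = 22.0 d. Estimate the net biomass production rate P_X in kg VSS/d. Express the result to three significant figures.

P_X ≈ 4.12 kg VSS/d

Effluent substrate depends only on kinetics and SRT: S = K_s(1 + k_d θ_c) / [θ_c(Yk − k_d) − 1] = 51.1 × (1 + 0.0900 × 22.0) / [22.0 × (0.713 × 9.39 − 0.0900) − 1] = 152.3 / 144.3 = 1.055 mg/L.
Observed yield with endogenous decay: Y_obs = Y / (1 + k_d·θ_c) = 0.713 / (1 + 0.0900 × 22.0) = 0.713 / 2.980 = 0.2393 g VSS/g BOD₅.
Substrate removed = Q·(S₀ − S) = 14.5 m³/d × (1190 − 1.06) g/m³ = 1.72×10^4 g/d = 17.24 kg/d.
So the net sludge growth is P_X = 0.2393 × 17.24 = 4.125 kg VSS/d.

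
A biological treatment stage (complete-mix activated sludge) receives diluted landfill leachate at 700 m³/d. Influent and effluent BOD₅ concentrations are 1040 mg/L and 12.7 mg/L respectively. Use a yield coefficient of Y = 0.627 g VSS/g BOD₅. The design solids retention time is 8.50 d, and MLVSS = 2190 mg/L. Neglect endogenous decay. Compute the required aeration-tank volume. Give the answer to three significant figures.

V ≈ 1750 m³

Biomass mass balance (decay neglected): V·X = Y·Q·(S₀ − S)·θ_c, so V = 0.627 × 700 × (1040 − 12.7) × 8.50 / 2190 = 1750 m³.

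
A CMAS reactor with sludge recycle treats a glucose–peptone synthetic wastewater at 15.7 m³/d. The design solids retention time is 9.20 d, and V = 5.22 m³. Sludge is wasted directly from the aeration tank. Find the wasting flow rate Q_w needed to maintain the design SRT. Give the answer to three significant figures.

Q_w ≈ 0.567 m³/d

For wasting at MLVSS concentration, Q_w = V/θ_c = 5.220/9.20 = 0.5674 m³/d.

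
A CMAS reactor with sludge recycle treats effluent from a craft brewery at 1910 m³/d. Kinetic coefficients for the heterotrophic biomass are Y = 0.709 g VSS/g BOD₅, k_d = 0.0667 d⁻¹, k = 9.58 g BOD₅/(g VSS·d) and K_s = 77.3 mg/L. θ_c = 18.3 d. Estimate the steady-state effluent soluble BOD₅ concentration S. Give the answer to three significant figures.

S ≈ 1.41 mg/L

For a completely mixed reactor with recycle the Lawrence–McCarty relation gives S = K_s·(1 + k_d·θ_c) / [θ_c·(Y·k − k_d) − 1] = 77.3 × (1 + 0.0667 × 18.3) / [18.3 × (0.709 × 9.58 − 0.0667) − 1] = 171.7 / 122.1 = 1.406 mg/L.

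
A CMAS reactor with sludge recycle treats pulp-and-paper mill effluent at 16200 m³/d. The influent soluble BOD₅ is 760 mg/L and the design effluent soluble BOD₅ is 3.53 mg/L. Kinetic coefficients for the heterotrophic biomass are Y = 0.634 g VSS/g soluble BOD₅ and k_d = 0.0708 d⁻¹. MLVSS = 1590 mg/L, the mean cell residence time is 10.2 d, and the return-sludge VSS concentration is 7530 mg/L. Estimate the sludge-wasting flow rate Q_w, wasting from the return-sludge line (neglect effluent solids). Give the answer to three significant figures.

Rearranging the biomass balance for a CMAS with decay, V = Y·Q·ΔS·θ_c / [X·(1+k_d θ_c)] = 0.634 × 16200 × (760 − 3.53) × 10.2 / [1590 × (1 + 0.0708 × 10.2)] = 7.92×10^7 / 2738 = 28942 m³.
Wasting from the return line (neglecting effluent solids): Q_w = V·X / (θ_c·X_r) = 28942 × 1590 / (10.2 × 7530) = 599.1 m³/d.

Q_w ≈ 599 m³/d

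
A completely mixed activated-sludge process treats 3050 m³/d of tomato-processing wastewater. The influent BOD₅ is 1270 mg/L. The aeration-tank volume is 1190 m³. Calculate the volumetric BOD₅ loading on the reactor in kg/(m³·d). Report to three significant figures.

Applied BOD₅ load per unit volume = Q·S₀/V = (3050 × 1270/1000)/1190 = 3.255 kg BOD₅·m⁻³·d⁻¹.

L_v ≈ 3.26 kg BOD₅/(m³·d)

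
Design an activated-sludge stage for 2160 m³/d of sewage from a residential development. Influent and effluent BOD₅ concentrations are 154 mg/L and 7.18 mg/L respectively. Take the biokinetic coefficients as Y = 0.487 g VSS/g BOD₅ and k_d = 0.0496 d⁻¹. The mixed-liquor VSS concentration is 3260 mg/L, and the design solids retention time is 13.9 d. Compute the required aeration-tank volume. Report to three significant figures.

Rearranging the biomass balance for a CMAS with decay, V = Y·Q·ΔS·θ_c / [X·(1+k_d θ_c)] = 0.487 × 2160 × (154 − 7.18) × 13.9 / [3260 × (1 + 0.0496 × 13.9)] = 2.15×10^6 / 5508 = 389.8 m³.

V ≈ 390 m³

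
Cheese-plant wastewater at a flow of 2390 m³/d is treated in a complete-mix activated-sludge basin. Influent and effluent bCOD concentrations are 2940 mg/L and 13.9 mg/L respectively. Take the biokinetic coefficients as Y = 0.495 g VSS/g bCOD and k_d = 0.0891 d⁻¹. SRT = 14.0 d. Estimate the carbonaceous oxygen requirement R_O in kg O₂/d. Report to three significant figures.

Y_obs = Y / (1 + k_d θ_c) = 0.495 / (1 + 0.0891 × 14.0) = 0.495 / 2.247 = 0.2203.
Substrate removed = Q·(S₀ − S) = 2390 m³/d × (2940 − 13.9) g/m³ = 6.99×10^6 g/d = 6993 kg/d.
P_X = Y_obs·Q·(S₀ − S) = 0.2203 × 6993 = 1540 kg VSS/d.
R_O = Q·(S₀ − S) − 1.42·P_X = 6993 − 1.42 × 1540 = 4806 kg O₂/d.

R_O ≈ 4810 kg O₂/d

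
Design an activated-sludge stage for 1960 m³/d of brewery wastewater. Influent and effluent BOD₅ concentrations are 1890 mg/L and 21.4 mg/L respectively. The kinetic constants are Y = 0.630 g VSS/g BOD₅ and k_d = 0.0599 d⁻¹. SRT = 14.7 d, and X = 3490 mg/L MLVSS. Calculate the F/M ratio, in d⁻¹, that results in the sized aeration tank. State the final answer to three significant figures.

From the SRT design equation V = Y Q (S₀−S) θ_c / [X (1 + k_d θ_c)] = 0.630 × 1960 × (1890 − 21.4) × 14.7 / [3490 × (1 + 0.0599 × 14.7)] = 3.39×10^7 / 6563 = 5168 m³.
F/M = applied load / biomass = Q·S₀/(V·X) = 1960 × 1890 / (5168 × 3490) = 0.2054 d⁻¹.

F/M ≈ 0.205 d⁻¹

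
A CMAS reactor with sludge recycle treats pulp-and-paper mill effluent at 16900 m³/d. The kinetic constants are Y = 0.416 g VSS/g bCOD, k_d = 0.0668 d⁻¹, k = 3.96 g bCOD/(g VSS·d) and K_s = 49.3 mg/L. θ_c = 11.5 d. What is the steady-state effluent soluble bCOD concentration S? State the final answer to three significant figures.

S ≈ 5.08 mg/L

Effluent substrate depends only on kinetics and SRT: S = K_s(1 + k_d θ_c) / [θ_c(Yk − k_d) − 1] = 49.3 × (1 + 0.0668 × 11.5) / [11.5 × (0.416 × 3.96 − 0.0668) − 1] = 87.17 / 17.18 = 5.075 mg/L.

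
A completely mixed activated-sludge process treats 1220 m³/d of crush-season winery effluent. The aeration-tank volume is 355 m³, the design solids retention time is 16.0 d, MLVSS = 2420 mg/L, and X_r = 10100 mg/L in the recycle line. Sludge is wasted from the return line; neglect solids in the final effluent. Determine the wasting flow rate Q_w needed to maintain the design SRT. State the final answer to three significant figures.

Q_w ≈ 5.32 m³/d

Wasting from the return line (neglecting effluent solids): Q_w = V·X / (θ_c·X_r) = 355.0 × 2420 / (16.0 × 10100) = 5.316 m³/d.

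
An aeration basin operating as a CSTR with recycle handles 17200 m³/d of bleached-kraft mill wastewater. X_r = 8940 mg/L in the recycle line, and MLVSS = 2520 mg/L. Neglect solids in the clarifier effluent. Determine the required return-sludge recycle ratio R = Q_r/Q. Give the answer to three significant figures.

R ≈ 0.393

Mass balance around the secondary clarifier (neglecting effluent solids): R = X / (X_r − X) = 2520 / (8940 − 2520) = 0.3925.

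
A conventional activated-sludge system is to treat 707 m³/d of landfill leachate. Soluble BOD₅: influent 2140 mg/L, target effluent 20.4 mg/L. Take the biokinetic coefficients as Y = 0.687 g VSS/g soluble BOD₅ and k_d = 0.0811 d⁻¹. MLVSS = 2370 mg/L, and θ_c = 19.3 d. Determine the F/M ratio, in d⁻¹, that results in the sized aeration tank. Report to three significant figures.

F/M ≈ 0.195 d⁻¹

Rearranging the biomass balance for a CMAS with decay, V = Y·Q·ΔS·θ_c / [X·(1+k_d θ_c)] = 0.687 × 707 × (2140 − 20.4) × 19.3 / [2370 × (1 + 0.0811 × 19.3)] = 1.99×10^7 / 6080 = 3268 m³.
F/M = Q·S₀ / (V·X) = 707 × 2140 / (3268 × 2370) = 0.1953 g soluble BOD₅·(g VSS·d)⁻¹.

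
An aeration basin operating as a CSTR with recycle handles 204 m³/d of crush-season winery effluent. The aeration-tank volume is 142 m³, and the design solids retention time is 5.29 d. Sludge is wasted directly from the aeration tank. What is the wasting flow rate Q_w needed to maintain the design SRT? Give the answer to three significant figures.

Wasting from the aeration tank: Q_w = V / θ_c = 142.0 / 5.29 = 26.84 m³/d.

Q_w ≈ 26.8 m³/d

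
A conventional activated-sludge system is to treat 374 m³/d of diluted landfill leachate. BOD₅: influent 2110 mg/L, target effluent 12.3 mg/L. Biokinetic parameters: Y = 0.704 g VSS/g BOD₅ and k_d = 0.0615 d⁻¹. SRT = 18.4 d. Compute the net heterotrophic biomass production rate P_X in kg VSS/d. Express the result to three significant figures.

The observed yield is Y_obs = Y/(1 + k_d·θ_c) = 0.704 / (1 + 0.0615 × 18.4) = 0.704 / 2.132 = 0.3303 g VSS per g BOD₅ removed.
Mass of BOD₅ removed per day: Q(S₀ − S) = 374 × 2098 g/m³ = 784.5 kg/d.
Biomass produced: P_X = Y_obs·Q·ΔS = 0.3303 × 784.5 ≈ 259.1 kg VSS/d.

P_X ≈ 259 kg VSS/d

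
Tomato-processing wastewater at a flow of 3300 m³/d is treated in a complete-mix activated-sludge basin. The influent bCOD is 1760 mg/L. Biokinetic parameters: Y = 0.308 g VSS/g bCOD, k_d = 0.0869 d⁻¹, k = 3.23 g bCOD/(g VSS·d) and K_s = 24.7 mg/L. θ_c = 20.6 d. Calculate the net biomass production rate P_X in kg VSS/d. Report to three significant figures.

P_X ≈ 640 kg VSS/d

Effluent substrate depends only on kinetics and SRT: S = K_s(1 + k_d θ_c) / [θ_c(Yk − k_d) − 1] = 24.7 × (1 + 0.0869 × 20.6) / [20.6 × (0.308 × 3.23 − 0.0869) − 1] = 68.92 / 17.70 = 3.893 mg/L.
The observed yield is Y_obs = Y/(1 + k_d·θ_c) = 0.308 / (1 + 0.0869 × 20.6) = 0.308 / 2.790 = 0.1104 g VSS per g bCOD removed.
Mass of bCOD removed per day: Q(S₀ − S) = 3300 × 1756 g/m³ = 5795 kg/d.
Biomass produced: P_X = Y_obs·Q·ΔS = 0.1104 × 5795 ≈ 639.7 kg VSS/d.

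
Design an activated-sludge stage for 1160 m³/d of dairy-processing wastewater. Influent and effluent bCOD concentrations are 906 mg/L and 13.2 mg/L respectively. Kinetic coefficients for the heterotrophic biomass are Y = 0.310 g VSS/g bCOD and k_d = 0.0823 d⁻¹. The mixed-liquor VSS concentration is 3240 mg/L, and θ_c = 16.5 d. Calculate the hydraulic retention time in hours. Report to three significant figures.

τ ≈ 14.3 h

From the SRT design equation V = Y Q (S₀−S) θ_c / [X (1 + k_d θ_c)] = 0.310 × 1160 × (906 − 13.2) × 16.5 / [3240 × (1 + 0.0823 × 16.5)] = 5.3×10^6 / 7640 = 693.4 m³.
HRT = V/Q = 693.4 m³ / 1160 m³·d⁻¹ = 0.5978 d × 24 = 14.35 h.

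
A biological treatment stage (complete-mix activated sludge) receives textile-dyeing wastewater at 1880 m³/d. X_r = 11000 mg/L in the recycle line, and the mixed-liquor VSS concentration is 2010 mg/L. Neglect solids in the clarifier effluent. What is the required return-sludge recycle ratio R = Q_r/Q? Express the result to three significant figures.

R ≈ 0.224

Solids balance on the clarifier gives (1+R)X = R·X_r, so R = X/(X_r − X) = 2010 / (11000 − 2010) = 0.2236.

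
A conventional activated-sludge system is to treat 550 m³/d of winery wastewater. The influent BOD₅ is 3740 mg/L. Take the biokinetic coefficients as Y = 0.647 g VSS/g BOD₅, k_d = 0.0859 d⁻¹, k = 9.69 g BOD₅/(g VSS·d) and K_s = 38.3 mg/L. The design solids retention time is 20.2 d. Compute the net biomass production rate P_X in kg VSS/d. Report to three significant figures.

P_X ≈ 486 kg VSS/d

From the Monod/SRT balance for a CMAS, S = K_s·(1+k_d θ_c)/[θ_c·(Y k − k_d) − 1] = 38.3 × (1 + 0.0859 × 20.2) / [20.2 × (0.647 × 9.69 − 0.0859) − 1] = 104.8 / 123.9 = 0.8454 mg/L.
Observed yield with endogenous decay: Y_obs = Y / (1 + k_d·θ_c) = 0.647 / (1 + 0.0859 × 20.2) = 0.647 / 2.735 = 0.2365 g VSS/g BOD₅.
Q·(S₀ − S) = 550 × (3740 − 0.845) × 10⁻³ = 2057 kg/d removed.
Biomass produced: P_X = Y_obs·Q·ΔS = 0.2365 × 2057 ≈ 486.5 kg VSS/d.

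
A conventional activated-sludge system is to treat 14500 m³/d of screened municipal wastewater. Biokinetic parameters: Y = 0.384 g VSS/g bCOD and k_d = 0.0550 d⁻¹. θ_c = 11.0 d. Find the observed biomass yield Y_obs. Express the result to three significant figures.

Observed yield with endogenous decay: Y_obs = Y / (1 + k_d·θ_c) = 0.384 / (1 + 0.0550 × 11.0) = 0.384 / 1.605 = 0.2393 g VSS/g bCOD.

Y_obs ≈ 0.239 g VSS/g bCOD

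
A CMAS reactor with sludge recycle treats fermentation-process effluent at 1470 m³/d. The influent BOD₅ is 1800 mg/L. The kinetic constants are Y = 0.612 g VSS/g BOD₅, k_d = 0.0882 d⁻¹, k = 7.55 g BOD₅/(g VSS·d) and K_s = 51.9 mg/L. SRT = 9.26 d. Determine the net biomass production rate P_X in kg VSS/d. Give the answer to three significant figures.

Effluent substrate depends only on kinetics and SRT: S = K_s(1 + k_d θ_c) / [θ_c(Yk − k_d) − 1] = 51.9 × (1 + 0.0882 × 9.26) / [9.26 × (0.612 × 7.55 − 0.0882) − 1] = 94.29 / 40.97 = 2.301 mg/L.
The observed yield is Y_obs = Y/(1 + k_d·θ_c) = 0.612 / (1 + 0.0882 × 9.26) = 0.612 / 1.817 = 0.3369 g VSS per g BOD₅ removed.
Mass of BOD₅ removed per day: Q(S₀ − S) = 1470 × 1798 g/m³ = 2643 kg/d.
Biomass produced: P_X = Y_obs·Q·ΔS = 0.3369 × 2643 ≈ 890.2 kg VSS/d.

P_X ≈ 890 kg VSS/d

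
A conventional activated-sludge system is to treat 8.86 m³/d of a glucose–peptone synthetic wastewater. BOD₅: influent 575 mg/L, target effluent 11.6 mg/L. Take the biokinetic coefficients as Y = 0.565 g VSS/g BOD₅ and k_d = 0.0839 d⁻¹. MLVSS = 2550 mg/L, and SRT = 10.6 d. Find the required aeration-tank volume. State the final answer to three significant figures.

V ≈ 6.21 m³

Rearranging the biomass balance for a CMAS with decay, V = Y·Q·ΔS·θ_c / [X·(1+k_d θ_c)] = 0.565 × 8.86 × (575 − 11.6) × 10.6 / [2550 × (1 + 0.0839 × 10.6)] = 2.99×10^4 / 4818 = 6.205 m³.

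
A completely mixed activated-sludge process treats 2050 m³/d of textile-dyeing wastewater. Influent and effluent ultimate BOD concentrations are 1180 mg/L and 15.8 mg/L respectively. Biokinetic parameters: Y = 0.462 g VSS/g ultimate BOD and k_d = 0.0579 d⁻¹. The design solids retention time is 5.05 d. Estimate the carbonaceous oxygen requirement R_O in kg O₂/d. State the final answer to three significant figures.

The observed yield is Y_obs = Y/(1 + k_d·θ_c) = 0.462 / (1 + 0.0579 × 5.05) = 0.462 / 1.292 = 0.3575 g VSS per g ultimate BOD removed.
ΔS = 1180 − 15.8 = 1164 mg/L, so the substrate removal rate is 2050 × 1164/1000 = 2387 kg ultimate BOD/d.
P_X = Y_obs·Q·(S₀ − S) = 0.3575 × 2387 = 853.2 kg VSS/d.
Carbonaceous O₂ demand = substrate oxidised − cell-mass equivalent = 2387 − 1.42 × 853.2 = 1175 kg O₂/d.

R_O ≈ 1180 kg O₂/d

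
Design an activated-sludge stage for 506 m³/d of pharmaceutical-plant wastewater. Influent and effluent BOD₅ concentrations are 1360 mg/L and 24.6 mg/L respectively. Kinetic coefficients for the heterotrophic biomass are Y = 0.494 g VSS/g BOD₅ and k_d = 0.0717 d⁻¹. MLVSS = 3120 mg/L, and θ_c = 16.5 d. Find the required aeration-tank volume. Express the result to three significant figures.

V ≈ 809 m³

From the SRT design equation V = Y Q (S₀−S) θ_c / [X (1 + k_d θ_c)] = 0.494 × 506 × (1360 − 24.6) × 16.5 / [3120 × (1 + 0.0717 × 16.5)] = 5.51×10^6 / 6811 = 808.6 m³.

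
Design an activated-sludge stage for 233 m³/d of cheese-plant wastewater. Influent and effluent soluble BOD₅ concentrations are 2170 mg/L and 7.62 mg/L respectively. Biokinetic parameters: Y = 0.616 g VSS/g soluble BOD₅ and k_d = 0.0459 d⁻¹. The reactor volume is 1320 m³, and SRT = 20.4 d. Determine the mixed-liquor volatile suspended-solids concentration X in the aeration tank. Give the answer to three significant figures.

From V·X·(1 + k_d·θ_c) = Y·Q·(S₀ − S)·θ_c: X = 0.616 × 233 × (2170 − 7.62) × 20.4 / [1320 × (1 + 0.0459 × 20.4)] = 2477 mg/L.

X ≈ 2480 mg/L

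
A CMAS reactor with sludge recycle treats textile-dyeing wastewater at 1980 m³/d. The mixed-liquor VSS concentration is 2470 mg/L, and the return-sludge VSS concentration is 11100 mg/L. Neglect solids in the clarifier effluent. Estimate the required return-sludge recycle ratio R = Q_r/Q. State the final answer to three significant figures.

R ≈ 0.286

R = Q_r/Q = X/(X_r − X) = 2470 / (11100 − 2470) = 0.2862.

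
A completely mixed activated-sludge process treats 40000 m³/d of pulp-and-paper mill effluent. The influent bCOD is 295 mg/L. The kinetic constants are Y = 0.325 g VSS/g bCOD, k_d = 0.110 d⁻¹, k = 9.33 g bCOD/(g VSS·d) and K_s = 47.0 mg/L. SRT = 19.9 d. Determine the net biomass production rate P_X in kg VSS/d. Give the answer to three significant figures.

P_X ≈ 1190 kg VSS/d

From the Monod/SRT balance for a CMAS, S = K_s·(1+k_d θ_c)/[θ_c·(Y k − k_d) − 1] = 47.0 × (1 + 0.110 × 19.9) / [19.9 × (0.325 × 9.33 − 0.110) − 1] = 149.9 / 57.15 = 2.622 mg/L.
Observed yield with endogenous decay: Y_obs = Y / (1 + k_d·θ_c) = 0.325 / (1 + 0.110 × 19.9) = 0.325 / 3.189 = 0.1019 g VSS/g bCOD.
ΔS = 295 − 2.62 = 292.4 mg/L, so the substrate removal rate is 40000 × 292.4/1000 = 11695 kg bCOD/d.
P_X = Y_obs · Q(S₀ − S) = 0.1019 × 11695 = 1192 kg VSS/d.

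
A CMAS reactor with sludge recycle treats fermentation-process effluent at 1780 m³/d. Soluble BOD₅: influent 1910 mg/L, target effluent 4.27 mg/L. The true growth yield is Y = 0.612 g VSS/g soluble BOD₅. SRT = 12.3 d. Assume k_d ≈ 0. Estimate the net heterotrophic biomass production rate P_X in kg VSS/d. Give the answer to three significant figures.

Since k_d ≈ 0, Y_obs = Y = 0.612 g VSS/g soluble BOD₅.
Mass of soluble BOD₅ removed per day: Q(S₀ − S) = 1780 × 1906 g/m³ = 3392 kg/d.
Net biomass production P_X = Y_obs × Q·(S₀ − S) = 0.6120 × 3392 = 2076 kg VSS/d.

P_X ≈ 2080 kg VSS/d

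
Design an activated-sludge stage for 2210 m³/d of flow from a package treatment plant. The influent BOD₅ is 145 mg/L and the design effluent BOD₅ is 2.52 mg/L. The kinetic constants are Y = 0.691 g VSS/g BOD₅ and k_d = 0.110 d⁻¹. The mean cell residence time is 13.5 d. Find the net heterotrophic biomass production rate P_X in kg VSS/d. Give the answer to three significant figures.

Y_obs = Y / (1 + k_d θ_c) = 0.691 / (1 + 0.110 × 13.5) = 0.691 / 2.485 = 0.2781.
ΔS = 145 − 2.52 = 142.5 mg/L, so the substrate removal rate is 2210 × 142.5/1000 = 314.9 kg BOD₅/d.
P_X = Y_obs · Q(S₀ − S) = 0.2781 × 314.9 = 87.56 kg VSS/d.

P_X ≈ 87.6 kg VSS/d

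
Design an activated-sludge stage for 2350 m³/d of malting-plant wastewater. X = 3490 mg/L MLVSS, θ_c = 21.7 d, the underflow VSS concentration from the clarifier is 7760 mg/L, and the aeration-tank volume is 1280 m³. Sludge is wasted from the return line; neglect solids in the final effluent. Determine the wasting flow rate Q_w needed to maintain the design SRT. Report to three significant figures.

Wasting from the return line (neglecting effluent solids): Q_w = V·X / (θ_c·X_r) = 1280 × 3490 / (21.7 × 7760) = 26.53 m³/d.

Q_w ≈ 26.5 m³/d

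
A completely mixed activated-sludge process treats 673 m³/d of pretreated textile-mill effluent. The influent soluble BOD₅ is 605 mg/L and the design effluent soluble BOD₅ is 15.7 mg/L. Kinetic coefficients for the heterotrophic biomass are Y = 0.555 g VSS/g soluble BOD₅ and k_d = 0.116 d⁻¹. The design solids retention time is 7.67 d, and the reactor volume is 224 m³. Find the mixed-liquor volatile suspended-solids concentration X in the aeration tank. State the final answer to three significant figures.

Solving the biomass balance for X: X = Y Q (S₀−S) θ_c / [V (1+k_d θ_c)] = 0.555 × 673 × (605 − 15.7) × 7.67 / [224 × (1 + 0.116 × 7.67)] = 3988 mg/L.

X ≈ 3990 mg/L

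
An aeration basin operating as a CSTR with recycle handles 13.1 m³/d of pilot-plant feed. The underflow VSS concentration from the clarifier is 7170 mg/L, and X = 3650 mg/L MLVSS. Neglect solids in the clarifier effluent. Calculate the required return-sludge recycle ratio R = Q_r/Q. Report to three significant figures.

R ≈ 1.04

R = Q_r/Q = X/(X_r − X) = 3650 / (7170 − 3650) = 1.037.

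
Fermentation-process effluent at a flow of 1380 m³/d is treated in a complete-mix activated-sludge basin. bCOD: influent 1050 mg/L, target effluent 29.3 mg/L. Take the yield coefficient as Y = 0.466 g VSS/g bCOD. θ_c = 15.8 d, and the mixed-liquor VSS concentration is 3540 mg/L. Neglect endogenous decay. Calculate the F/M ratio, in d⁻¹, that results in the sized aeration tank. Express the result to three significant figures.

F/M ≈ 0.140 d⁻¹

V·X = Y·Q·ΔS·θ_c gives V = 0.466 × 1380 × (1050 − 29.3) × 15.8 / 3540 = 2930 m³.
F/M = Q·S₀ / (V·X) = 1380 × 1050 / (2930 × 3540) = 0.1397 g bCOD·(g VSS·d)⁻¹.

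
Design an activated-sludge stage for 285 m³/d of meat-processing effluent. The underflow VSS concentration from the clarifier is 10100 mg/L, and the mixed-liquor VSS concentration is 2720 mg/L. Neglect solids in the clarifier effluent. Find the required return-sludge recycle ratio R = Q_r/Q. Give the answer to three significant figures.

R ≈ 0.369

Solids balance on the clarifier gives (1+R)X = R·X_r, so R = X/(X_r − X) = 2720 / (10100 − 2720) = 0.3686.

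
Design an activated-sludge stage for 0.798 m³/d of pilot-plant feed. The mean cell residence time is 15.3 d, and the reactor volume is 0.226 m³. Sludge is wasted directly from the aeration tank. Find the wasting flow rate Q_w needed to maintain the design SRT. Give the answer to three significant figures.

Q_w ≈ 0.0148 m³/d

For wasting at MLVSS concentration, Q_w = V/θ_c = 0.2260/15.3 = 0.01477 m³/d.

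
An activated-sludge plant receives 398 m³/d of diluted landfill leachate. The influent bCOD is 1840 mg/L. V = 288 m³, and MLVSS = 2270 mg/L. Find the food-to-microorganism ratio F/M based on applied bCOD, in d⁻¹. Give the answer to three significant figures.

F/M ≈ 1.12 d⁻¹

F/M = applied load / biomass = Q·S₀/(V·X) = 398 × 1840 / (288.0 × 2270) = 1.120 d⁻¹.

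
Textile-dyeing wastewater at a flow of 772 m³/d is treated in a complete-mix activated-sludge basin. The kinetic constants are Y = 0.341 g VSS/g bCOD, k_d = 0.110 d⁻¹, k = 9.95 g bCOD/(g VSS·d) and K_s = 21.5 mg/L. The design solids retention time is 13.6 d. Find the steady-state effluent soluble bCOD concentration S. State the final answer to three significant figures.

S ≈ 1.23 mg/L

For a completely mixed reactor with recycle the Lawrence–McCarty relation gives S = K_s·(1 + k_d·θ_c) / [θ_c·(Y·k − k_d) − 1] = 21.5 × (1 + 0.110 × 13.6) / [13.6 × (0.341 × 9.95 − 0.110) − 1] = 53.66 / 43.65 = 1.229 mg/L.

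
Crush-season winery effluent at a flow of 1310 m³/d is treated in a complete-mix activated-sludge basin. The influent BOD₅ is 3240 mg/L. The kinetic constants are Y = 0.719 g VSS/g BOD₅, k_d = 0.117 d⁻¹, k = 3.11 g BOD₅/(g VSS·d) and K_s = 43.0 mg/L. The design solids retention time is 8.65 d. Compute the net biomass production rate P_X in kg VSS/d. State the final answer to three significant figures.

From the Monod/SRT balance for a CMAS, S = K_s·(1+k_d θ_c)/[θ_c·(Y k − k_d) − 1] = 43.0 × (1 + 0.117 × 8.65) / [8.65 × (0.719 × 3.11 − 0.117) − 1] = 86.52 / 17.33 = 4.992 mg/L.
Observed yield with endogenous decay: Y_obs = Y / (1 + k_d·θ_c) = 0.719 / (1 + 0.117 × 8.65) = 0.719 / 2.012 = 0.3573 g VSS/g BOD₅.
Substrate removed = Q·(S₀ − S) = 1310 m³/d × (3240 − 4.99) g/m³ = 4.24×10^6 g/d = 4238 kg/d.
Biomass produced: P_X = Y_obs·Q·ΔS = 0.3573 × 4238 ≈ 1514 kg VSS/d.

P_X ≈ 1510 kg VSS/d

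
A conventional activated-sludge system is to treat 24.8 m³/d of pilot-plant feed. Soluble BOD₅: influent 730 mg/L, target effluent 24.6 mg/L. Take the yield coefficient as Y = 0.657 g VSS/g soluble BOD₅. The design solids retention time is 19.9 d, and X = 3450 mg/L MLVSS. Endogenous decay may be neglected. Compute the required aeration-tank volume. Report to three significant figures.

Biomass mass balance (decay neglected): V·X = Y·Q·(S₀ − S)·θ_c, so V = 0.657 × 24.8 × (730 − 24.6) × 19.9 / 3450 = 66.30 m³.

V ≈ 66.3 m³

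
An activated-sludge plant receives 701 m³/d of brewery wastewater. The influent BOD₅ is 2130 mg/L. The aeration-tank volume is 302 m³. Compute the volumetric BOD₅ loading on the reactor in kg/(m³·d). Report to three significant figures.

L_v ≈ 4.94 kg BOD₅/(m³·d)

Volumetric loading L_v = Q·S₀ / V = 701 × 2130 g/m³ / 302.0 m³ = 4944 g/(m³·d) = 4.944 kg BOD₅/(m³·d).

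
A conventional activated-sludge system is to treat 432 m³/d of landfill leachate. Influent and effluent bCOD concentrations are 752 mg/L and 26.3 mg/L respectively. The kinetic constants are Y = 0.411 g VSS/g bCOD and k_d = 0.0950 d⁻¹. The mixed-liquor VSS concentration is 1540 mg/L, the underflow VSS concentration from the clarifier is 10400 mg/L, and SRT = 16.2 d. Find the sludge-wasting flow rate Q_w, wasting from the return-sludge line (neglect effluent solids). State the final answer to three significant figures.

Q_w ≈ 4.88 m³/d

From the SRT design equation V = Y Q (S₀−S) θ_c / [X (1 + k_d θ_c)] = 0.411 × 432 × (752 − 26.3) × 16.2 / [1540 × (1 + 0.0950 × 16.2)] = 2.09×10^6 / 3910 = 533.8 m³.
Wasting from the return line (neglecting effluent solids): Q_w = V·X / (θ_c·X_r) = 533.8 × 1540 / (16.2 × 10400) = 4.880 m³/d.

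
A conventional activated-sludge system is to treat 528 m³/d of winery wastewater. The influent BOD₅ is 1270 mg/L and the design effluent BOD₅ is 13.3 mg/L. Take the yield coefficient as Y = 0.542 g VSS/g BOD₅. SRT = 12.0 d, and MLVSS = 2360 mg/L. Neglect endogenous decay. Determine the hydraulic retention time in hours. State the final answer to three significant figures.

τ ≈ 83.1 h

Biomass mass balance (decay neglected): V·X = Y·Q·(S₀ − S)·θ_c, so V = 0.542 × 528 × (1270 − 13.3) × 12.0 / 2360 = 1829 m³.
Hydraulic retention time τ = V/Q = 1829 / 528 = 3.463 d = 83.12 h.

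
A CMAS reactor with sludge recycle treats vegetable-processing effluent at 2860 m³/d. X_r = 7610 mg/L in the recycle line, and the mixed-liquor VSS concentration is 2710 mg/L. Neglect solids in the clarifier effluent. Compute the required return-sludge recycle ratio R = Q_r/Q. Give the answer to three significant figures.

R ≈ 0.553

R = Q_r/Q = X/(X_r − X) = 2710 / (7610 − 2710) = 0.5531.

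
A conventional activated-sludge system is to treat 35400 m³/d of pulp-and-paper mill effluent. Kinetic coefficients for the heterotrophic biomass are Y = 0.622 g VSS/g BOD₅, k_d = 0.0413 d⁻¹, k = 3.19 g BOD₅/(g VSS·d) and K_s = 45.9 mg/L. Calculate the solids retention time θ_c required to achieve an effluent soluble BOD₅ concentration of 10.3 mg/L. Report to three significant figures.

At the target effluent, Y k S/(K_s+S) = 0.622×3.19×10.3/56.20 = 0.3636 d⁻¹.
θ_c = 1/(μ − k_d) = 1/(0.3636 − 0.0413) = 1/0.3223 = 3.102 d.

θ_c ≈ 3.10 d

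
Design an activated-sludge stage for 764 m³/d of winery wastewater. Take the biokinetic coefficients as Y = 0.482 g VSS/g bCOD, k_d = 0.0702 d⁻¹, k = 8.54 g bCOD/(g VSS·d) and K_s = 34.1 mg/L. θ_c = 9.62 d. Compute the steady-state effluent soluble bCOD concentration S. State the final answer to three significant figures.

S ≈ 1.51 mg/L

Effluent substrate depends only on kinetics and SRT: S = K_s(1 + k_d θ_c) / [θ_c(Yk − k_d) − 1] = 34.1 × (1 + 0.0702 × 9.62) / [9.62 × (0.482 × 8.54 − 0.0702) − 1] = 57.13 / 37.92 = 1.506 mg/L.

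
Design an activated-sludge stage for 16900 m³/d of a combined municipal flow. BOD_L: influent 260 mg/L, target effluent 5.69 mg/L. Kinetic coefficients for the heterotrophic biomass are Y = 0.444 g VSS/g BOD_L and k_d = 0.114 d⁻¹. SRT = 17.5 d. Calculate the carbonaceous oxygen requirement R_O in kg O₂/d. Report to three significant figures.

R_O ≈ 3390 kg O₂/d

Y_obs = Y / (1 + k_d θ_c) = 0.444 / (1 + 0.114 × 17.5) = 0.444 / 2.995 = 0.1482.
Q·(S₀ − S) = 16900 × (260 − 5.69) × 10⁻³ = 4298 kg/d removed.
Net sludge production P_X = 0.1482 × 4298 = 637.1 kg VSS/d.
R_O = Q·(S₀ − S) − 1.42·P_X = 4298 − 1.42 × 637.1 = 3393 kg O₂/d.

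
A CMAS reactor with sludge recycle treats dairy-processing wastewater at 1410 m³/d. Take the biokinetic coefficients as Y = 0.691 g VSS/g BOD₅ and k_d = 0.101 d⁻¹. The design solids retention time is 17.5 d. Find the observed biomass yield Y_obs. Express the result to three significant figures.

Observed yield with endogenous decay: Y_obs = Y / (1 + k_d·θ_c) = 0.691 / (1 + 0.101 × 17.5) = 0.691 / 2.768 = 0.2497 g VSS/g BOD₅.

Y_obs ≈ 0.250 g VSS/g BOD₅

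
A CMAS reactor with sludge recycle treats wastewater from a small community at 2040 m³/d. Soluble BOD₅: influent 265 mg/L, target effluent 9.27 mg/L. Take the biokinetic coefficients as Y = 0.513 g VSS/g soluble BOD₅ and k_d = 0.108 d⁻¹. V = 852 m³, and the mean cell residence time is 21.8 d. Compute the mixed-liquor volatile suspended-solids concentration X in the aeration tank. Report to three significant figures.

From V·X·(1 + k_d·θ_c) = Y·Q·(S₀ − S)·θ_c: X = 0.513 × 2040 × (265 − 9.27) × 21.8 / [852 × (1 + 0.108 × 21.8)] = 2041 mg/L.

X ≈ 2040 mg/L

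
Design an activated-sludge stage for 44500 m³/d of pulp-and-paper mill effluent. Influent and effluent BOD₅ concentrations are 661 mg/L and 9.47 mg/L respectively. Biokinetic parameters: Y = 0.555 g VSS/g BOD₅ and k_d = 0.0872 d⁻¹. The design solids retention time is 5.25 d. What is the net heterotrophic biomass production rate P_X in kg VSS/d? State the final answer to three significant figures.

Y_obs = Y / (1 + k_d θ_c) = 0.555 / (1 + 0.0872 × 5.25) = 0.555 / 1.458 = 0.3807.
Mass of BOD₅ removed per day: Q(S₀ − S) = 44500 × 651.5 g/m³ = 28993 kg/d.
Net biomass production P_X = Y_obs × Q·(S₀ − S) = 0.3807 × 28993 = 11038 kg VSS/d.

P_X ≈ 11000 kg VSS/d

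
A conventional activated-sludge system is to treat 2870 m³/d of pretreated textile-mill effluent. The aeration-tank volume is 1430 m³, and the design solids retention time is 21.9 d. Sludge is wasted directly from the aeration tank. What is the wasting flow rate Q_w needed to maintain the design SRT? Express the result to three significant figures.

With mixed-liquor wasting, θ_c = V/Q_w, so Q_w = V/θ_c = 1430/21.9 = 65.30 m³/d.

Q_w ≈ 65.3 m³/d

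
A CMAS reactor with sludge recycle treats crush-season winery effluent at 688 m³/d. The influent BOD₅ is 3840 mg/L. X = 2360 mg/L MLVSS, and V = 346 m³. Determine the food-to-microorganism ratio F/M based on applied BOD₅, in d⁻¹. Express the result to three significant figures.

F/M ≈ 3.24 d⁻¹

F/M = applied load / biomass = Q·S₀/(V·X) = 688 × 3840 / (346.0 × 2360) = 3.235 d⁻¹.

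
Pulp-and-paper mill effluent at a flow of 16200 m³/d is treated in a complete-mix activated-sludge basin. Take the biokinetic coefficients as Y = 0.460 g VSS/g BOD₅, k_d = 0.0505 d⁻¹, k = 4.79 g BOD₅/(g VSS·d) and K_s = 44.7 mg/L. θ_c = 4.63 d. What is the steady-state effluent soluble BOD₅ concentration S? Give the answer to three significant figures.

From the Monod/SRT balance for a CMAS, S = K_s·(1+k_d θ_c)/[θ_c·(Y k − k_d) − 1] = 44.7 × (1 + 0.0505 × 4.63) / [4.63 × (0.460 × 4.79 − 0.0505) − 1] = 55.15 / 8.968 = 6.150 mg/L.

S ≈ 6.15 mg/L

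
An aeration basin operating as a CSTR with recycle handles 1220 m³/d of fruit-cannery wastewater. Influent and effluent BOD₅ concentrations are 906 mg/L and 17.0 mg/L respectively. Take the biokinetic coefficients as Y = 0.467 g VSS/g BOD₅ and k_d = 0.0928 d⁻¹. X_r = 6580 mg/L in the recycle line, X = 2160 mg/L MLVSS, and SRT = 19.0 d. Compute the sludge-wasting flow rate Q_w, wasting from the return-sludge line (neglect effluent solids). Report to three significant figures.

From the SRT design equation V = Y Q (S₀−S) θ_c / [X (1 + k_d θ_c)] = 0.467 × 1220 × (906 − 17.0) × 19.0 / [2160 × (1 + 0.0928 × 19.0)] = 9.62×10^6 / 5969 = 1612 m³.
Wasting from the return line (neglecting effluent solids): Q_w = V·X / (θ_c·X_r) = 1612 × 2160 / (19.0 × 6580) = 27.86 m³/d.

Q_w ≈ 27.9 m³/d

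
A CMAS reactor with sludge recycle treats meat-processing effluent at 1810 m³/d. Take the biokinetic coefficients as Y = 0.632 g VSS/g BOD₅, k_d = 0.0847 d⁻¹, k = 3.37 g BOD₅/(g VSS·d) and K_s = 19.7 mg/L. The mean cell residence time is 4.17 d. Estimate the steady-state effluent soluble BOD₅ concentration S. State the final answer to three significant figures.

For a completely mixed reactor with recycle the Lawrence–McCarty relation gives S = K_s·(1 + k_d·θ_c) / [θ_c·(Y·k − k_d) − 1] = 19.7 × (1 + 0.0847 × 4.17) / [4.17 × (0.632 × 3.37 − 0.0847) − 1] = 26.66 / 7.528 = 3.541 mg/L.

S ≈ 3.54 mg/L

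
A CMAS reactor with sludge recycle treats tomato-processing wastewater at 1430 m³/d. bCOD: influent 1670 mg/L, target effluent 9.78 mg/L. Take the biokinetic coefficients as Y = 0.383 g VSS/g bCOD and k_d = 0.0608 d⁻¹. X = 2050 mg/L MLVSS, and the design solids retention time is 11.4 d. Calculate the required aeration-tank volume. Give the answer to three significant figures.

V ≈ 2990 m³

From the SRT design equation V = Y Q (S₀−S) θ_c / [X (1 + k_d θ_c)] = 0.383 × 1430 × (1670 − 9.78) × 11.4 / [2050 × (1 + 0.0608 × 11.4)] = 1.04×10^7 / 3471 = 2987 m³.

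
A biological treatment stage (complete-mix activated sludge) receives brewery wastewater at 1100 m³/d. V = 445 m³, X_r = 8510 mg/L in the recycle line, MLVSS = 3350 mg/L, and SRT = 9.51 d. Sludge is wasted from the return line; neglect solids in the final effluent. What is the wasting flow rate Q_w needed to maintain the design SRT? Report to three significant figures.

Q_w ≈ 18.4 m³/d

Q_w = (V·X)/(θ_c X_r) = 445.0 × 3350 / (9.51 × 8510) = 18.42 m³/d.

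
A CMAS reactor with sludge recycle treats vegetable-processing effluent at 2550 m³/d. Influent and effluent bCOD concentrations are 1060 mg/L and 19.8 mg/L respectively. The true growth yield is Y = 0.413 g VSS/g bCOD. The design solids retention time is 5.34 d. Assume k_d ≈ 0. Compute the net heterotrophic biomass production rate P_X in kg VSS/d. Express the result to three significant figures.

P_X ≈ 1100 kg VSS/d

With endogenous decay neglected, the observed yield equals the true yield: Y_obs = Y = 0.413 g VSS/g bCOD.
Substrate removed = Q·(S₀ − S) = 2550 m³/d × (1060 − 19.8) g/m³ = 2.65×10^6 g/d = 2653 kg/d.
P_X = Y_obs · Q(S₀ − S) = 0.4130 × 2653 = 1095 kg VSS/d.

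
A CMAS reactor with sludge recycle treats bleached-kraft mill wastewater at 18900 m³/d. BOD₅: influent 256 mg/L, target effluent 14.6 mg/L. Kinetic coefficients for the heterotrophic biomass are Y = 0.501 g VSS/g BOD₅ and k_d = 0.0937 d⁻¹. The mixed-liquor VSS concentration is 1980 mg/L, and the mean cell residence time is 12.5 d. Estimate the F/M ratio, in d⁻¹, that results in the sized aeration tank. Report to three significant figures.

Steady-state biomass mass balance: V·X·(1 + k_d·θ_c) = Y·Q·(S₀ − S)·θ_c, so V = 0.501 × 18900 × (256 − 14.6) × 12.5 / [1980 × (1 + 0.0937 × 12.5)] = 2.86×10^7 / 4299 = 6646 m³.
F/M = applied load / biomass = Q·S₀/(V·X) = 18900 × 256 / (6646 × 1980) = 0.3677 d⁻¹.

F/M ≈ 0.368 d⁻¹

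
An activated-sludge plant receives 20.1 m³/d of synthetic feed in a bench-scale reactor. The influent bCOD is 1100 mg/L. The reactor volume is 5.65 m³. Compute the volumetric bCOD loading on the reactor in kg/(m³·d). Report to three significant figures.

L_v ≈ 3.91 kg bCOD/(m³·d)

L_v = Q S₀ / V = 20.1 × 1100 × 10⁻³ / 5.650 = 3.913 kg/(m³·d).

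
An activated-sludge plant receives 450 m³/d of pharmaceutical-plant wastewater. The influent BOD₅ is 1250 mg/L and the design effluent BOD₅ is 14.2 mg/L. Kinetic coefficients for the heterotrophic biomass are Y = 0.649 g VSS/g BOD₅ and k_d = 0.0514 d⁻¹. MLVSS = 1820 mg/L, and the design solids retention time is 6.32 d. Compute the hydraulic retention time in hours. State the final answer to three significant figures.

τ ≈ 50.5 h

Steady-state biomass mass balance: V·X·(1 + k_d·θ_c) = Y·Q·(S₀ − S)·θ_c, so V = 0.649 × 450 × (1250 − 14.2) × 6.32 / [1820 × (1 + 0.0514 × 6.32)] = 2.28×10^6 / 2411 = 946.0 m³.
τ = V/Q = 946.0/450 = 2.102 d, or 50.45 h.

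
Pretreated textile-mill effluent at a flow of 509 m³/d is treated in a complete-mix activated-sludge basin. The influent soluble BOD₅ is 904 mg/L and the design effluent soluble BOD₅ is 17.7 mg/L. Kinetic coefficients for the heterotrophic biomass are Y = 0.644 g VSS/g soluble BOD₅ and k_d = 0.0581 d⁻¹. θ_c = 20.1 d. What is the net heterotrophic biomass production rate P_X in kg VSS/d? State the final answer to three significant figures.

The observed yield is Y_obs = Y/(1 + k_d·θ_c) = 0.644 / (1 + 0.0581 × 20.1) = 0.644 / 2.168 = 0.2971 g VSS per g soluble BOD₅ removed.
Q·(S₀ − S) = 509 × (904 − 17.7) × 10⁻³ = 451.1 kg/d removed.
Biomass produced: P_X = Y_obs·Q·ΔS = 0.2971 × 451.1 ≈ 134.0 kg VSS/d.

P_X ≈ 134 kg VSS/d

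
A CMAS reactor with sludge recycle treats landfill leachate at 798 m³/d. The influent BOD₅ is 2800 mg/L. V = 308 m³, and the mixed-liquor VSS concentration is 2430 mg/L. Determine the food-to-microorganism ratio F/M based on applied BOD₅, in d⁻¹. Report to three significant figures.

F/M = Q·S₀ / (V·X) = 798 × 2800 / (308.0 × 2430) = 2.985 g BOD₅·(g VSS·d)⁻¹.

F/M ≈ 2.99 d⁻¹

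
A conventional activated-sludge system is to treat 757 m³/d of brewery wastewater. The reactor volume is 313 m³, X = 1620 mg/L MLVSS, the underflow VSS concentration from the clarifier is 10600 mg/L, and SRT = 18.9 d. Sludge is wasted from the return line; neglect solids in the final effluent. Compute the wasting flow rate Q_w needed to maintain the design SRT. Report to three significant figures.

Q_w ≈ 2.53 m³/d

Q_w = (V·X)/(θ_c X_r) = 313.0 × 1620 / (18.9 × 10600) = 2.531 m³/d.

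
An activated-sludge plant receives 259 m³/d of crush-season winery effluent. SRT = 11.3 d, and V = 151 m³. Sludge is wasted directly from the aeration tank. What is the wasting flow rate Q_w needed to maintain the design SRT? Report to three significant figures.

With mixed-liquor wasting, θ_c = V/Q_w, so Q_w = V/θ_c = 151.0/11.3 = 13.36 m³/d.

Q_w ≈ 13.4 m³/d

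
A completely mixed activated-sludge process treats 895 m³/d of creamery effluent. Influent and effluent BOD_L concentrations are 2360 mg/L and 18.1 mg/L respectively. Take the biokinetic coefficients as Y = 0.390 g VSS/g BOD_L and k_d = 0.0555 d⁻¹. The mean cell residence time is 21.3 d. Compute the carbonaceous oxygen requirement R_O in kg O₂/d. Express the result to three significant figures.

R_O ≈ 1560 kg O₂/d

The observed yield is Y_obs = Y/(1 + k_d·θ_c) = 0.390 / (1 + 0.0555 × 21.3) = 0.390 / 2.182 = 0.1787 g VSS per g BOD_L removed.
Mass of BOD_L removed per day: Q(S₀ − S) = 895 × 2342 g/m³ = 2096 kg/d.
Net sludge production P_X = 0.1787 × 2096 = 374.6 kg VSS/d.
R_O = Q·ΔS − 1.42 P_X = 2096 − 531.9 = 1564 kg O₂/d.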